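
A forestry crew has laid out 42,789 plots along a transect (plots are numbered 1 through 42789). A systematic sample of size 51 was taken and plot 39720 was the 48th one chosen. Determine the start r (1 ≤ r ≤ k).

287

k = 42789/51 = 839
r = 39720 − (48−1)×839 = 39720 − 39433 = 287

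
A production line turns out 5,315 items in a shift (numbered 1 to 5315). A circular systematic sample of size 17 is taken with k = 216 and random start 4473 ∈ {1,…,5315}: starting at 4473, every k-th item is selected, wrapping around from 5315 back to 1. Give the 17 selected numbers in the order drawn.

4473, 4689, 4905, 5121, 22, 238, 454, 670, 886, 1102, 1318, 1534, 1750, 1966, 2182, 2398, 2614

Selection 1: 4473
Selection 2: 4473 + 216 = 4689
Selection 3: 4689 + 216 = 4905
Selection 4: 4905 + 216 = 5121
Selection 5: 5121 + 216 = 5337 → 5337 − 5315 = 22
Selection 6: 22 + 216 = 238
Selection 7: 238 + 216 = 454
Selection 8: 454 + 216 = 670
Selection 9: 670 + 216 = 886
Selection 10: 886 + 216 = 1102
Selection 11: 1102 + 216 = 1318
Selection 12: 1318 + 216 = 1534
Selection 13: 1534 + 216 = 1750
Selection 14: 1750 + 216 = 1966
Selection 15: 1966 + 216 = 2182
Selection 16: 2182 + 216 = 2398
Selection 17: 2398 + 216 = 2614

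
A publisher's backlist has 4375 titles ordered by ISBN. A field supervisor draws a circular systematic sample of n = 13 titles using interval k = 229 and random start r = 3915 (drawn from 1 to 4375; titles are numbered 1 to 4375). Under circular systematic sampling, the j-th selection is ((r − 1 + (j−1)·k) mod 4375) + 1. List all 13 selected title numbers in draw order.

Selection 1: 3915
Selection 2: 3915 + 229 = 4144
Selection 3: 4144 + 229 = 4373
Selection 4: 4373 + 229 = 4602 → 4602 − 4375 = 227
Selection 5: 227 + 229 = 456
Selection 6: 456 + 229 = 685
Selection 7: 685 + 229 = 914
Selection 8: 914 + 229 = 1143
Selection 9: 1143 + 229 = 1372
Selection 10: 1372 + 229 = 1601
Selection 11: 1601 + 229 = 1830
Selection 12: 1830 + 229 = 2059
Selection 13: 2059 + 229 = 2288

3915, 4144, 4373, 227, 456, 685, 914, 1143, 1372, 1601, 1830, 2059, 2288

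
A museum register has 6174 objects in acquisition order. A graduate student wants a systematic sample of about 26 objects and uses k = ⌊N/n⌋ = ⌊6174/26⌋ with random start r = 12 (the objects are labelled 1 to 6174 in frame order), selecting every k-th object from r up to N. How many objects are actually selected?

27

k = ⌊6174/26⌋ = 237
Achieved size = ⌊(6174 − 12)/237⌋ + 1 = ⌊6162/237⌋ + 1 = 26 + 1 = 27
(last selection: 12 + 26×237 = 6174 ≤ 6174; next would be 6411 > 6174)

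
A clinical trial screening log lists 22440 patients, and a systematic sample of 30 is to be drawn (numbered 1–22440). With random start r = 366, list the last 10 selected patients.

15326, 16074, 16822, 17570, 18318, 19066, 19814, 20562, 21310, 22058

k = N/n = 22440/30 = 748
21st selection = 366 + 20×748 = 15326
22nd: 15326 + 748 = 16074
23rd: 16074 + 748 = 16822
24th: 16822 + 748 = 17570
25th: 17570 + 748 = 18318
26th: 18318 + 748 = 19066
27th: 19066 + 748 = 19814
28th: 19814 + 748 = 20562
29th: 20562 + 748 = 21310
30th: 21310 + 748 = 22058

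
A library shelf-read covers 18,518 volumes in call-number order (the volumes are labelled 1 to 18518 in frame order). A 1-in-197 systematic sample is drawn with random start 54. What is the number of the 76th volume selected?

k = 197
76th selection = r + (76−1)·k = 54 + 75×197 = 54 + 14775 = 14829

14829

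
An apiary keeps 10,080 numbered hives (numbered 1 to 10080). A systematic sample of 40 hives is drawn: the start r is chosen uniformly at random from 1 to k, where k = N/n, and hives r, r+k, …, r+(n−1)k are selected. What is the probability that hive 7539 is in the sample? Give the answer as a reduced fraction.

k = 10080/40 = 252.
Hive 7539 is selected iff r ≡ 7539 (mod 252); exactly one such r in {1,…,252}.
Inclusion probability = 1/252.

1/252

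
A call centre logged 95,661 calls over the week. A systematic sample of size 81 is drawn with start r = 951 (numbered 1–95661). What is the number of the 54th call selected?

63544

k = 95661/81 = 1181
54th selection = r + (54−1)·k = 951 + 53×1181 = 951 + 62593 = 63544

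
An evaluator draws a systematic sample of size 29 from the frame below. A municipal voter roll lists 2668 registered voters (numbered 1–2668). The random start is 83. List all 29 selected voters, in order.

k = N/n = 2668/29 = 92
voter 1: 83
voter 2: 83 + 92 = 175
voter 3: 175 + 92 = 267
voter 4: 267 + 92 = 359
voter 5: 359 + 92 = 451
voter 6: 451 + 92 = 543
voter 7: 543 + 92 = 635
voter 8: 635 + 92 = 727
voter 9: 727 + 92 = 819
voter 10: 819 + 92 = 911
voter 11: 911 + 92 = 1003
voter 12: 1003 + 92 = 1095
voter 13: 1095 + 92 = 1187
voter 14: 1187 + 92 = 1279
voter 15: 1279 + 92 = 1371
voter 16: 1371 + 92 = 1463
voter 17: 1463 + 92 = 1555
voter 18: 1555 + 92 = 1647
voter 19: 1647 + 92 = 1739
voter 20: 1739 + 92 = 1831
voter 21: 1831 + 92 = 1923
voter 22: 1923 + 92 = 2015
voter 23: 2015 + 92 = 2107
voter 24: 2107 + 92 = 2199
voter 25: 2199 + 92 = 2291
voter 26: 2291 + 92 = 2383
voter 27: 2383 + 92 = 2475
voter 28: 2475 + 92 = 2567
voter 29: 2567 + 92 = 2659

83, 175, 267, 359, 451, 543, 635, 727, 819, 911, 1003, 1095, 1187, 1279, 1371, 1463, 1555, 1647, 1739, 1831, 1923, 2015, 2107, 2199, 2291, 2383, 2475, 2567, 2659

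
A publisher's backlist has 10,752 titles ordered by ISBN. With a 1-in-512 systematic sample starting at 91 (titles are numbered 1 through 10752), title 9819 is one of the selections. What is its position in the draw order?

k = 512
position = (9819 − 91)/512 + 1 = 9728/512 + 1 = 19 + 1 = 20

20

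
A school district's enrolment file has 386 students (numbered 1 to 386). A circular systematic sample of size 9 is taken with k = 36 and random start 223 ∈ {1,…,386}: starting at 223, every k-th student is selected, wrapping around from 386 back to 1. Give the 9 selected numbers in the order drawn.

223, 259, 295, 331, 367, 17, 53, 89, 125

Selection 1: 223
Selection 2: 223 + 36 = 259
Selection 3: 259 + 36 = 295
Selection 4: 295 + 36 = 331
Selection 5: 331 + 36 = 367
Selection 6: 367 + 36 = 403 → 403 − 386 = 17
Selection 7: 17 + 36 = 53
Selection 8: 53 + 36 = 89
Selection 9: 89 + 36 = 125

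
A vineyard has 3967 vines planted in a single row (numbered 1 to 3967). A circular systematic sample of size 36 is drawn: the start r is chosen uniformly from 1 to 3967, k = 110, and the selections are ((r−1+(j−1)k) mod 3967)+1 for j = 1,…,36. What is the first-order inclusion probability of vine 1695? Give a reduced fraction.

For each position j, as r ranges over 1…3967 the j-th selection hits every vine exactly once, so vine 1695 is selected for exactly 36 of the 3967 starts.
Inclusion probability = 36/3967.

36/3967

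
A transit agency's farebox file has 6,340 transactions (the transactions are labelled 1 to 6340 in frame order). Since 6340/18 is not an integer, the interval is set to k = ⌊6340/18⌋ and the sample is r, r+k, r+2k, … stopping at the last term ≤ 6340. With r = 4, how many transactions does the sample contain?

k = ⌊6340/18⌋ = 352
Achieved size = ⌊(6340 − 4)/352⌋ + 1 = ⌊6336/352⌋ + 1 = 18 + 1 = 19
(last selection: 4 + 18×352 = 6340 ≤ 6340; next would be 6692 > 6340)

19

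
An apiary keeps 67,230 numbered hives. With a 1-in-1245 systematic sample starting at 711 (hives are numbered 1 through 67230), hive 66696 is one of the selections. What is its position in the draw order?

54

k = 1245
position = (66696 − 711)/1245 + 1 = 65985/1245 + 1 = 53 + 1 = 54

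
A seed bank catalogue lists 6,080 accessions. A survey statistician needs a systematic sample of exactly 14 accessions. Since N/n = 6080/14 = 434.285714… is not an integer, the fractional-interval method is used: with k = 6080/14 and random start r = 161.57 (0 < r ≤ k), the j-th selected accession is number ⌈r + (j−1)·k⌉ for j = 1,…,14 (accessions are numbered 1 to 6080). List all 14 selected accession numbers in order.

162, 596, 1031, 1465, 1899, 2333, 2768, 3202, 3636, 4071, 4505, 4939, 5373, 5808

j=1: r + 0k = 161.57 → ⌈·⌉ = 162
j=2: r + 1k = 595.855714… → ⌈·⌉ = 596
j=3: r + 2k = 1030.141428… → ⌈·⌉ = 1031
j=4: r + 3k = 1464.427142… → ⌈·⌉ = 1465
j=5: r + 4k = 1898.712857… → ⌈·⌉ = 1899
j=6: r + 5k = 2332.998571… → ⌈·⌉ = 2333
j=7: r + 6k = 2767.284285… → ⌈·⌉ = 2768
j=8: r + 7k = 3201.57 → ⌈·⌉ = 3202
j=9: r + 8k = 3635.855714… → ⌈·⌉ = 3636
j=10: r + 9k = 4070.141428… → ⌈·⌉ = 4071
j=11: r + 10k = 4504.427142… → ⌈·⌉ = 4505
j=12: r + 11k = 4938.712857… → ⌈·⌉ = 4939
j=13: r + 12k = 5372.998571… → ⌈·⌉ = 5373
j=14: r + 13k = 5807.284285… → ⌈·⌉ = 5808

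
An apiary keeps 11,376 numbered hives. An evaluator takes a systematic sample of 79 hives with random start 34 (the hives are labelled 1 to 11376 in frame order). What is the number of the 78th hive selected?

11122

k = 11376/79 = 144
78th selection = r + (78−1)·k = 34 + 77×144 = 34 + 11088 = 11122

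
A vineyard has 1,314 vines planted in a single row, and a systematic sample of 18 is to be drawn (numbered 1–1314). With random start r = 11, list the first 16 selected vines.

k = N/n = 1314/18 = 73
vine 1: 11
vine 2: 11 + 73 = 84
vine 3: 84 + 73 = 157
vine 4: 157 + 73 = 230
vine 5: 230 + 73 = 303
vine 6: 303 + 73 = 376
vine 7: 376 + 73 = 449
vine 8: 449 + 73 = 522
vine 9: 522 + 73 = 595
vine 10: 595 + 73 = 668
vine 11: 668 + 73 = 741
vine 12: 741 + 73 = 814
vine 13: 814 + 73 = 887
vine 14: 887 + 73 = 960
vine 15: 960 + 73 = 1033
vine 16: 1033 + 73 = 1106

11, 84, 157, 230, 303, 376, 449, 522, 595, 668, 741, 814, 887, 960, 1033, 1106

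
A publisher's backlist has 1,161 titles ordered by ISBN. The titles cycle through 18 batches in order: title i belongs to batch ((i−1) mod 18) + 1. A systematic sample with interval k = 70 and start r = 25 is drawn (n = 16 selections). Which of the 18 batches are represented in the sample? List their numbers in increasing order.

Consecutive selections differ by k = 70, so their batch numbers differ by 70 mod 18 = 16.
gcd(70, 18) = 2, so the sample visits 18/2 = 9 distinct residues mod 18.
Start 25 is batch 7; the batches hit are 1, 3, 5, 7, 9, 11, 13, 15, 17.

1, 3, 5, 7, 9, 11, 13, 15, 17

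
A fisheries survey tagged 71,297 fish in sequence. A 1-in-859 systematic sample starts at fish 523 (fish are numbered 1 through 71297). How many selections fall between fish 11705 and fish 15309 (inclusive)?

k = 859
First selection ≥ 11705: 523 + ⌈(11705−523)/859⌉·859 = 523 + 14×859 = 12549
Last selection ≤ 15309: 523 + ⌊(15309−523)/859⌋·859 = 523 + 17×859 = 15126
Count = 17 − 14 + 1 = 4

4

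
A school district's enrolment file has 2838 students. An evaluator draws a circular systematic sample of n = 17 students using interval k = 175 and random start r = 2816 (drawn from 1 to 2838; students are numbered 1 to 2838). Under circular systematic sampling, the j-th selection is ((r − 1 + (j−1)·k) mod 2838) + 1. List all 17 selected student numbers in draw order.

Selection 1: 2816
Selection 2: 2816 + 175 = 2991 → 2991 − 2838 = 153
Selection 3: 153 + 175 = 328
Selection 4: 328 + 175 = 503
Selection 5: 503 + 175 = 678
Selection 6: 678 + 175 = 853
Selection 7: 853 + 175 = 1028
Selection 8: 1028 + 175 = 1203
Selection 9: 1203 + 175 = 1378
Selection 10: 1378 + 175 = 1553
Selection 11: 1553 + 175 = 1728
Selection 12: 1728 + 175 = 1903
Selection 13: 1903 + 175 = 2078
Selection 14: 2078 + 175 = 2253
Selection 15: 2253 + 175 = 2428
Selection 16: 2428 + 175 = 2603
Selection 17: 2603 + 175 = 2778

2816, 153, 328, 503, 678, 853, 1028, 1203, 1378, 1553, 1728, 1903, 2078, 2253, 2428, 2603, 2778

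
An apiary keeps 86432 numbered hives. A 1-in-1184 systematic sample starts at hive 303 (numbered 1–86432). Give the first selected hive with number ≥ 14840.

k = 1184
Steps past start: ⌈(14840 − 303)/1184⌉ = ⌈14537/1184⌉ = 13
Selected hive: 303 + 13×1184 = 15695

15695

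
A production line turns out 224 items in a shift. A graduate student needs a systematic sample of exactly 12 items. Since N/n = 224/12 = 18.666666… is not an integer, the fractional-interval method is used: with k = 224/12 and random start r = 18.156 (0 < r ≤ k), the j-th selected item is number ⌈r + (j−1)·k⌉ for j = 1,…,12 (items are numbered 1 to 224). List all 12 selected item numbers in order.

19, 37, 56, 75, 93, 112, 131, 149, 168, 187, 205, 224

j=1: r + 0k = 18.156 → ⌈·⌉ = 19
j=2: r + 1k = 36.822666… → ⌈·⌉ = 37
j=3: r + 2k = 55.489333… → ⌈·⌉ = 56
j=4: r + 3k = 74.156 → ⌈·⌉ = 75
j=5: r + 4k = 92.822666… → ⌈·⌉ = 93
j=6: r + 5k = 111.489333… → ⌈·⌉ = 112
j=7: r + 6k = 130.156 → ⌈·⌉ = 131
j=8: r + 7k = 148.822666… → ⌈·⌉ = 149
j=9: r + 8k = 167.489333… → ⌈·⌉ = 168
j=10: r + 9k = 186.156 → ⌈·⌉ = 187
j=11: r + 10k = 204.822666… → ⌈·⌉ = 205
j=12: r + 11k = 223.489333… → ⌈·⌉ = 224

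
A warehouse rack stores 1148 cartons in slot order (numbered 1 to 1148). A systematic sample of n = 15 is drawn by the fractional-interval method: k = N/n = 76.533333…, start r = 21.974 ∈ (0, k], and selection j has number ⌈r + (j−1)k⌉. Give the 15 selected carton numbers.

j=1: r + 0k = 21.974 → ⌈·⌉ = 22
j=2: r + 1k = 98.507333… → ⌈·⌉ = 99
j=3: r + 2k = 175.040666… → ⌈·⌉ = 176
j=4: r + 3k = 251.574 → ⌈·⌉ = 252
j=5: r + 4k = 328.107333… → ⌈·⌉ = 329
j=6: r + 5k = 404.640666… → ⌈·⌉ = 405
j=7: r + 6k = 481.174 → ⌈·⌉ = 482
j=8: r + 7k = 557.707333… → ⌈·⌉ = 558
j=9: r + 8k = 634.240666… → ⌈·⌉ = 635
j=10: r + 9k = 710.774 → ⌈·⌉ = 711
j=11: r + 10k = 787.307333… → ⌈·⌉ = 788
j=12: r + 11k = 863.840666… → ⌈·⌉ = 864
j=13: r + 12k = 940.374 → ⌈·⌉ = 941
j=14: r + 13k = 1016.907333… → ⌈·⌉ = 1017
j=15: r + 14k = 1093.440666… → ⌈·⌉ = 1094

22, 99, 176, 252, 329, 405, 482, 558, 635, 711, 788, 864, 941, 1017, 1094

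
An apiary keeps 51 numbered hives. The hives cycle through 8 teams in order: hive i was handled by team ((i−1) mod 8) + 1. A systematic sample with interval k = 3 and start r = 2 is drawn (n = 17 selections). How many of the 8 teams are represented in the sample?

8

Consecutive selections differ by k = 3, so their team numbers differ by 3 mod 8 = 3.
gcd(3, 8) = 1, so the sample visits 8/1 = 8 distinct residues mod 8.
Start 2 is team 2; the teams hit are 1, 2, 3, 4, 5, 6, 7, 8.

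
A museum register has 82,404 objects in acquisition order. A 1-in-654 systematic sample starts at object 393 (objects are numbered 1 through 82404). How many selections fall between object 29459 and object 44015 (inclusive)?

22

k = 654
First selection ≥ 29459: 393 + ⌈(29459−393)/654⌉·654 = 393 + 45×654 = 29823
Last selection ≤ 44015: 393 + ⌊(44015−393)/654⌋·654 = 393 + 66×654 = 43557
Count = 66 − 45 + 1 = 22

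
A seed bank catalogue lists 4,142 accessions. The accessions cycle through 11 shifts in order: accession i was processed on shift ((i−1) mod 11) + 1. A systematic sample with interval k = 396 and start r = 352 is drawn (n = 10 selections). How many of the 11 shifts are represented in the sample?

1

Consecutive selections differ by k = 396, so their shift numbers differ by 396 mod 11 = 0.
gcd(396, 11) = 11, so the sample visits 11/11 = 1 distinct residues mod 11.
Start 352 is shift 11; the shifts hit are 11.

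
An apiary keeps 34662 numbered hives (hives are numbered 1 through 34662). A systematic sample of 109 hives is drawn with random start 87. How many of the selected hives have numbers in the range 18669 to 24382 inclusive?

k = 34662/109 = 318
First selection ≥ 18669: 87 + ⌈(18669−87)/318⌉·318 = 87 + 59×318 = 18849
Last selection ≤ 24382: 87 + ⌊(24382−87)/318⌋·318 = 87 + 76×318 = 24255
Count = 76 − 59 + 1 = 18

18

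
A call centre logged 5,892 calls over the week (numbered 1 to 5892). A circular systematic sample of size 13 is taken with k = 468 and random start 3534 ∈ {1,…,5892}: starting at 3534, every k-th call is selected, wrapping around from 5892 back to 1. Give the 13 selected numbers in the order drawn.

3534, 4002, 4470, 4938, 5406, 5874, 450, 918, 1386, 1854, 2322, 2790, 3258

Selection 1: 3534
Selection 2: 3534 + 468 = 4002
Selection 3: 4002 + 468 = 4470
Selection 4: 4470 + 468 = 4938
Selection 5: 4938 + 468 = 5406
Selection 6: 5406 + 468 = 5874
Selection 7: 5874 + 468 = 6342 → 6342 − 5892 = 450
Selection 8: 450 + 468 = 918
Selection 9: 918 + 468 = 1386
Selection 10: 1386 + 468 = 1854
Selection 11: 1854 + 468 = 2322
Selection 12: 2322 + 468 = 2790
Selection 13: 2790 + 468 = 3258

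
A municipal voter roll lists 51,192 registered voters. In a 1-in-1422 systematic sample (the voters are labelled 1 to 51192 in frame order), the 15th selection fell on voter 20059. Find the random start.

k = 1422
r = 20059 − (15−1)×1422 = 20059 − 19908 = 151

151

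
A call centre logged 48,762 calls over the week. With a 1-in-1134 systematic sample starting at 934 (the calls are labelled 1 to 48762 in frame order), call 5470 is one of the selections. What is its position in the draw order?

k = 1134
position = (5470 − 934)/1134 + 1 = 4536/1134 + 1 = 4 + 1 = 5

5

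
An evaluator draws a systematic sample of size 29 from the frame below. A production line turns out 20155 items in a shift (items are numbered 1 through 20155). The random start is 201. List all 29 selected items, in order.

201, 896, 1591, 2286, 2981, 3676, 4371, 5066, 5761, 6456, 7151, 7846, 8541, 9236, 9931, 10626, 11321, 12016, 12711, 13406, 14101, 14796, 15491, 16186, 16881, 17576, 18271, 18966, 19661

k = N/n = 20155/29 = 695
item 1: 201
item 2: 201 + 695 = 896
item 3: 896 + 695 = 1591
item 4: 1591 + 695 = 2286
item 5: 2286 + 695 = 2981
item 6: 2981 + 695 = 3676
item 7: 3676 + 695 = 4371
item 8: 4371 + 695 = 5066
item 9: 5066 + 695 = 5761
item 10: 5761 + 695 = 6456
item 11: 6456 + 695 = 7151
item 12: 7151 + 695 = 7846
item 13: 7846 + 695 = 8541
item 14: 8541 + 695 = 9236
item 15: 9236 + 695 = 9931
item 16: 9931 + 695 = 10626
item 17: 10626 + 695 = 11321
item 18: 11321 + 695 = 12016
item 19: 12016 + 695 = 12711
item 20: 12711 + 695 = 13406
item 21: 13406 + 695 = 14101
item 22: 14101 + 695 = 14796
item 23: 14796 + 695 = 15491
item 24: 15491 + 695 = 16186
item 25: 16186 + 695 = 16881
item 26: 16881 + 695 = 17576
item 27: 17576 + 695 = 18271
item 28: 18271 + 695 = 18966
item 29: 18966 + 695 = 19661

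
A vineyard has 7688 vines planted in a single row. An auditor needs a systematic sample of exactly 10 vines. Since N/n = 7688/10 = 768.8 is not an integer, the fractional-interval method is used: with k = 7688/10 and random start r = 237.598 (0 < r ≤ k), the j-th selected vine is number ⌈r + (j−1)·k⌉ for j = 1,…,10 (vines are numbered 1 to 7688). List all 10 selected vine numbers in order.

238, 1007, 1776, 2544, 3313, 4082, 4851, 5620, 6388, 7157

j=1: r + 0k = 237.598 → ⌈·⌉ = 238
j=2: r + 1k = 1006.398 → ⌈·⌉ = 1007
j=3: r + 2k = 1775.198 → ⌈·⌉ = 1776
j=4: r + 3k = 2543.998 → ⌈·⌉ = 2544
j=5: r + 4k = 3312.798 → ⌈·⌉ = 3313
j=6: r + 5k = 4081.598 → ⌈·⌉ = 4082
j=7: r + 6k = 4850.398 → ⌈·⌉ = 4851
j=8: r + 7k = 5619.198 → ⌈·⌉ = 5620
j=9: r + 8k = 6387.998 → ⌈·⌉ = 6388
j=10: r + 9k = 7156.798 → ⌈·⌉ = 7157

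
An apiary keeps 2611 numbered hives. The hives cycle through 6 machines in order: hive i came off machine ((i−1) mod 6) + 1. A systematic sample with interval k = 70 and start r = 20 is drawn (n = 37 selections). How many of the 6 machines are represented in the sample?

3

Consecutive selections differ by k = 70, so their machine numbers differ by 70 mod 6 = 4.
gcd(70, 6) = 2, so the sample visits 6/2 = 3 distinct residues mod 6.
Start 20 is machine 2; the machines hit are 2, 4, 6.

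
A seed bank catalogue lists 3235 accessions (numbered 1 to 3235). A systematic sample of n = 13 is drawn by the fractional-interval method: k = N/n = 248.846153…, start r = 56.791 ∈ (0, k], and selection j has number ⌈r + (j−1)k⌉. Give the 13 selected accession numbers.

57, 306, 555, 804, 1053, 1302, 1550, 1799, 2048, 2297, 2546, 2795, 3043

j=1: r + 0k = 56.791 → ⌈·⌉ = 57
j=2: r + 1k = 305.637153… → ⌈·⌉ = 306
j=3: r + 2k = 554.483307… → ⌈·⌉ = 555
j=4: r + 3k = 803.329461… → ⌈·⌉ = 804
j=5: r + 4k = 1052.175615… → ⌈·⌉ = 1053
j=6: r + 5k = 1301.021769… → ⌈·⌉ = 1302
j=7: r + 6k = 1549.867923… → ⌈·⌉ = 1550
j=8: r + 7k = 1798.714076… → ⌈·⌉ = 1799
j=9: r + 8k = 2047.560230… → ⌈·⌉ = 2048
j=10: r + 9k = 2296.406384… → ⌈·⌉ = 2297
j=11: r + 10k = 2545.252538… → ⌈·⌉ = 2546
j=12: r + 11k = 2794.098692… → ⌈·⌉ = 2795
j=13: r + 12k = 3042.944846… → ⌈·⌉ = 3043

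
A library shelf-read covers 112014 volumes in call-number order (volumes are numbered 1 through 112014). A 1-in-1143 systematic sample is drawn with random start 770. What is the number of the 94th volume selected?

107069

k = 1143
94th selection = r + (94−1)·k = 770 + 93×1143 = 770 + 106299 = 107069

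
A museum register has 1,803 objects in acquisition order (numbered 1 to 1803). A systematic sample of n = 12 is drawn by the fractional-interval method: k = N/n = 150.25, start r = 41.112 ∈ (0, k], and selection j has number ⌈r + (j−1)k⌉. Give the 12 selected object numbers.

j=1: r + 0k = 41.112 → ⌈·⌉ = 42
j=2: r + 1k = 191.362 → ⌈·⌉ = 192
j=3: r + 2k = 341.612 → ⌈·⌉ = 342
j=4: r + 3k = 491.862 → ⌈·⌉ = 492
j=5: r + 4k = 642.112 → ⌈·⌉ = 643
j=6: r + 5k = 792.362 → ⌈·⌉ = 793
j=7: r + 6k = 942.612 → ⌈·⌉ = 943
j=8: r + 7k = 1092.862 → ⌈·⌉ = 1093
j=9: r + 8k = 1243.112 → ⌈·⌉ = 1244
j=10: r + 9k = 1393.362 → ⌈·⌉ = 1394
j=11: r + 10k = 1543.612 → ⌈·⌉ = 1544
j=12: r + 11k = 1693.862 → ⌈·⌉ = 1694

42, 192, 342, 492, 643, 793, 943, 1093, 1244, 1394, 1544, 1694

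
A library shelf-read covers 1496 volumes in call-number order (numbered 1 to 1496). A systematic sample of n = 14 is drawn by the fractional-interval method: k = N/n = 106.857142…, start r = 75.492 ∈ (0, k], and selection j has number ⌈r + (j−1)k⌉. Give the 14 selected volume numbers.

76, 183, 290, 397, 503, 610, 717, 824, 931, 1038, 1145, 1251, 1358, 1465

j=1: r + 0k = 75.492 → ⌈·⌉ = 76
j=2: r + 1k = 182.349142… → ⌈·⌉ = 183
j=3: r + 2k = 289.206285… → ⌈·⌉ = 290
j=4: r + 3k = 396.063428… → ⌈·⌉ = 397
j=5: r + 4k = 502.920571… → ⌈·⌉ = 503
j=6: r + 5k = 609.777714… → ⌈·⌉ = 610
j=7: r + 6k = 716.634857… → ⌈·⌉ = 717
j=8: r + 7k = 823.492 → ⌈·⌉ = 824
j=9: r + 8k = 930.349142… → ⌈·⌉ = 931
j=10: r + 9k = 1037.206285… → ⌈·⌉ = 1038
j=11: r + 10k = 1144.063428… → ⌈·⌉ = 1145
j=12: r + 11k = 1250.920571… → ⌈·⌉ = 1251
j=13: r + 12k = 1357.777714… → ⌈·⌉ = 1358
j=14: r + 13k = 1464.634857… → ⌈·⌉ = 1465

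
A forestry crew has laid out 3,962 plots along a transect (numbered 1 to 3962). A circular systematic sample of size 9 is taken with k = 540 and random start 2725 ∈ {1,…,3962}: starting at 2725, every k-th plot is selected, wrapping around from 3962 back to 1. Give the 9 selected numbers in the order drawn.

2725, 3265, 3805, 383, 923, 1463, 2003, 2543, 3083

Selection 1: 2725
Selection 2: 2725 + 540 = 3265
Selection 3: 3265 + 540 = 3805
Selection 4: 3805 + 540 = 4345 → 4345 − 3962 = 383
Selection 5: 383 + 540 = 923
Selection 6: 923 + 540 = 1463
Selection 7: 1463 + 540 = 2003
Selection 8: 2003 + 540 = 2543
Selection 9: 2543 + 540 = 3083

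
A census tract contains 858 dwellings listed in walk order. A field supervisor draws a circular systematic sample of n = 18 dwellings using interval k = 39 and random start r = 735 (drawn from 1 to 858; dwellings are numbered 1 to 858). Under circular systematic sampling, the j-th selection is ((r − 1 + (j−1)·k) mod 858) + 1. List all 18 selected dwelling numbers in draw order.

Selection 1: 735
Selection 2: 735 + 39 = 774
Selection 3: 774 + 39 = 813
Selection 4: 813 + 39 = 852
Selection 5: 852 + 39 = 891 → 891 − 858 = 33
Selection 6: 33 + 39 = 72
Selection 7: 72 + 39 = 111
Selection 8: 111 + 39 = 150
Selection 9: 150 + 39 = 189
Selection 10: 189 + 39 = 228
Selection 11: 228 + 39 = 267
Selection 12: 267 + 39 = 306
Selection 13: 306 + 39 = 345
Selection 14: 345 + 39 = 384
Selection 15: 384 + 39 = 423
Selection 16: 423 + 39 = 462
Selection 17: 462 + 39 = 501
Selection 18: 501 + 39 = 540

735, 774, 813, 852, 33, 72, 111, 150, 189, 228, 267, 306, 345, 384, 423, 462, 501, 540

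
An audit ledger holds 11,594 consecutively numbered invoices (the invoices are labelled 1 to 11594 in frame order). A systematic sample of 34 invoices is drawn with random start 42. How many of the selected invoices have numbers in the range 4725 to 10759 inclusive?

18

k = 11594/34 = 341
First selection ≥ 4725: 42 + ⌈(4725−42)/341⌉·341 = 42 + 14×341 = 4816
Last selection ≤ 10759: 42 + ⌊(10759−42)/341⌋·341 = 42 + 31×341 = 10613
Count = 31 − 14 + 1 = 18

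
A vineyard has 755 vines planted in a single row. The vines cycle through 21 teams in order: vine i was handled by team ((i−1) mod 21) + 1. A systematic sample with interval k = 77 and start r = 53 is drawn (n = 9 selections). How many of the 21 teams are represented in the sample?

3

Consecutive selections differ by k = 77, so their team numbers differ by 77 mod 21 = 14.
gcd(77, 21) = 7, so the sample visits 21/7 = 3 distinct residues mod 21.
Start 53 is team 11; the teams hit are 4, 11, 18.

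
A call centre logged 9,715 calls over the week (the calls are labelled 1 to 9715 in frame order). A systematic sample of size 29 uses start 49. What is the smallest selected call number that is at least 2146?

k = 9715/29 = 335
Steps past start: ⌈(2146 − 49)/335⌉ = ⌈2097/335⌉ = 7
Selected call: 49 + 7×335 = 2394

2394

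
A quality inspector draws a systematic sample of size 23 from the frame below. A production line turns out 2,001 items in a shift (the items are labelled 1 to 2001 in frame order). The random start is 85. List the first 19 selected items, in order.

85, 172, 259, 346, 433, 520, 607, 694, 781, 868, 955, 1042, 1129, 1216, 1303, 1390, 1477, 1564, 1651

k = N/n = 2001/23 = 87
item 1: 85
item 2: 85 + 87 = 172
item 3: 172 + 87 = 259
item 4: 259 + 87 = 346
item 5: 346 + 87 = 433
item 6: 433 + 87 = 520
item 7: 520 + 87 = 607
item 8: 607 + 87 = 694
item 9: 694 + 87 = 781
item 10: 781 + 87 = 868
item 11: 868 + 87 = 955
item 12: 955 + 87 = 1042
item 13: 1042 + 87 = 1129
item 14: 1129 + 87 = 1216
item 15: 1216 + 87 = 1303
item 16: 1303 + 87 = 1390
item 17: 1390 + 87 = 1477
item 18: 1477 + 87 = 1564
item 19: 1564 + 87 = 1651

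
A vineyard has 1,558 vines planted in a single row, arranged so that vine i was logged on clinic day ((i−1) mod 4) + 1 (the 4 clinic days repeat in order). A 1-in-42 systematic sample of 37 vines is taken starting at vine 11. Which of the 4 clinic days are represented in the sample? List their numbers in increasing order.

1, 3

Consecutive selections differ by k = 42, so their clinic day numbers differ by 42 mod 4 = 2.
gcd(42, 4) = 2, so the sample visits 4/2 = 2 distinct residues mod 4.
Start 11 is clinic day 3; the clinic days hit are 1, 3.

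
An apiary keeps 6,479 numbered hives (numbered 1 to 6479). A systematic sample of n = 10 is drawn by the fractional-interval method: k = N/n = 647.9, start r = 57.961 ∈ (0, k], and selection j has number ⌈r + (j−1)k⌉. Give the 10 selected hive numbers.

j=1: r + 0k = 57.961 → ⌈·⌉ = 58
j=2: r + 1k = 705.861 → ⌈·⌉ = 706
j=3: r + 2k = 1353.761 → ⌈·⌉ = 1354
j=4: r + 3k = 2001.661 → ⌈·⌉ = 2002
j=5: r + 4k = 2649.561 → ⌈·⌉ = 2650
j=6: r + 5k = 3297.461 → ⌈·⌉ = 3298
j=7: r + 6k = 3945.361 → ⌈·⌉ = 3946
j=8: r + 7k = 4593.261 → ⌈·⌉ = 4594
j=9: r + 8k = 5241.161 → ⌈·⌉ = 5242
j=10: r + 9k = 5889.061 → ⌈·⌉ = 5890

58, 706, 1354, 2002, 2650, 3298, 3946, 4594, 5242, 5890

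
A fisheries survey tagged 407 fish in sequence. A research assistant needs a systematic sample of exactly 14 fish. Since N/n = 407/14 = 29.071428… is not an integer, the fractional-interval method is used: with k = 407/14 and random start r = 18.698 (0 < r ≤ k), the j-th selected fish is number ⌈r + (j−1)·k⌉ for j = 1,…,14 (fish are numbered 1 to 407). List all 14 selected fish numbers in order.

j=1: r + 0k = 18.698 → ⌈·⌉ = 19
j=2: r + 1k = 47.769428… → ⌈·⌉ = 48
j=3: r + 2k = 76.840857… → ⌈·⌉ = 77
j=4: r + 3k = 105.912285… → ⌈·⌉ = 106
j=5: r + 4k = 134.983714… → ⌈·⌉ = 135
j=6: r + 5k = 164.055142… → ⌈·⌉ = 165
j=7: r + 6k = 193.126571… → ⌈·⌉ = 194
j=8: r + 7k = 222.198 → ⌈·⌉ = 223
j=9: r + 8k = 251.269428… → ⌈·⌉ = 252
j=10: r + 9k = 280.340857… → ⌈·⌉ = 281
j=11: r + 10k = 309.412285… → ⌈·⌉ = 310
j=12: r + 11k = 338.483714… → ⌈·⌉ = 339
j=13: r + 12k = 367.555142… → ⌈·⌉ = 368
j=14: r + 13k = 396.626571… → ⌈·⌉ = 397

19, 48, 77, 106, 135, 165, 194, 223, 252, 281, 310, 339, 368, 397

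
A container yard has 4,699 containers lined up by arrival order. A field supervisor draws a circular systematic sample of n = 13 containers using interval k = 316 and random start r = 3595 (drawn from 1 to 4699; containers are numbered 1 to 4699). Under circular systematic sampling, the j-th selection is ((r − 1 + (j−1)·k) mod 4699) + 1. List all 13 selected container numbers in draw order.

Selection 1: 3595
Selection 2: 3595 + 316 = 3911
Selection 3: 3911 + 316 = 4227
Selection 4: 4227 + 316 = 4543
Selection 5: 4543 + 316 = 4859 → 4859 − 4699 = 160
Selection 6: 160 + 316 = 476
Selection 7: 476 + 316 = 792
Selection 8: 792 + 316 = 1108
Selection 9: 1108 + 316 = 1424
Selection 10: 1424 + 316 = 1740
Selection 11: 1740 + 316 = 2056
Selection 12: 2056 + 316 = 2372
Selection 13: 2372 + 316 = 2688

3595, 3911, 4227, 4543, 160, 476, 792, 1108, 1424, 1740, 2056, 2372, 2688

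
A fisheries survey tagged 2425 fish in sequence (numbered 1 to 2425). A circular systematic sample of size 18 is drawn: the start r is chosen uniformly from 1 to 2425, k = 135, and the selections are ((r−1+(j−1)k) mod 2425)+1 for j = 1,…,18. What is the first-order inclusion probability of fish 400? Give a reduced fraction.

For each position j, as r ranges over 1…2425 the j-th selection hits every fish exactly once, so fish 400 is selected for exactly 18 of the 2425 starts.
Inclusion probability = 18/2425.

18/2425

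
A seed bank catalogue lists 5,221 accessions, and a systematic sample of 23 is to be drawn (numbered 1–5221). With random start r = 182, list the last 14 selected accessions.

k = N/n = 5221/23 = 227
10th selection = 182 + 9×227 = 2225
11th: 2225 + 227 = 2452
12th: 2452 + 227 = 2679
13th: 2679 + 227 = 2906
14th: 2906 + 227 = 3133
15th: 3133 + 227 = 3360
16th: 3360 + 227 = 3587
17th: 3587 + 227 = 3814
18th: 3814 + 227 = 4041
19th: 4041 + 227 = 4268
20th: 4268 + 227 = 4495
21st: 4495 + 227 = 4722
22nd: 4722 + 227 = 4949
23rd: 4949 + 227 = 5176

2225, 2452, 2679, 2906, 3133, 3360, 3587, 3814, 4041, 4268, 4495, 4722, 4949, 5176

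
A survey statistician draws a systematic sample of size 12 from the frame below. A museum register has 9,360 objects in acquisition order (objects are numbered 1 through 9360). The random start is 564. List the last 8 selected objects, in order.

k = N/n = 9360/12 = 780
5th selection = 564 + 4×780 = 3684
6th: 3684 + 780 = 4464
7th: 4464 + 780 = 5244
8th: 5244 + 780 = 6024
9th: 6024 + 780 = 6804
10th: 6804 + 780 = 7584
11th: 7584 + 780 = 8364
12th: 8364 + 780 = 9144

3684, 4464, 5244, 6024, 6804, 7584, 8364, 9144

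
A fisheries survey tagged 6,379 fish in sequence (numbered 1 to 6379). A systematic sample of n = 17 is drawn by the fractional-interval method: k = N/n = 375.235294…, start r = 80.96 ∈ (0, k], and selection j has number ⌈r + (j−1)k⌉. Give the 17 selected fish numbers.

j=1: r + 0k = 80.96 → ⌈·⌉ = 81
j=2: r + 1k = 456.195294… → ⌈·⌉ = 457
j=3: r + 2k = 831.430588… → ⌈·⌉ = 832
j=4: r + 3k = 1206.665882… → ⌈·⌉ = 1207
j=5: r + 4k = 1581.901176… → ⌈·⌉ = 1582
j=6: r + 5k = 1957.136470… → ⌈·⌉ = 1958
j=7: r + 6k = 2332.371764… → ⌈·⌉ = 2333
j=8: r + 7k = 2707.607058… → ⌈·⌉ = 2708
j=9: r + 8k = 3082.842352… → ⌈·⌉ = 3083
j=10: r + 9k = 3458.077647… → ⌈·⌉ = 3459
j=11: r + 10k = 3833.312941… → ⌈·⌉ = 3834
j=12: r + 11k = 4208.548235… → ⌈·⌉ = 4209
j=13: r + 12k = 4583.783529… → ⌈·⌉ = 4584
j=14: r + 13k = 4959.018823… → ⌈·⌉ = 4960
j=15: r + 14k = 5334.254117… → ⌈·⌉ = 5335
j=16: r + 15k = 5709.489411… → ⌈·⌉ = 5710
j=17: r + 16k = 6084.724705… → ⌈·⌉ = 6085

81, 457, 832, 1207, 1582, 1958, 2333, 2708, 3083, 3459, 3834, 4209, 4584, 4960, 5335, 5710, 6085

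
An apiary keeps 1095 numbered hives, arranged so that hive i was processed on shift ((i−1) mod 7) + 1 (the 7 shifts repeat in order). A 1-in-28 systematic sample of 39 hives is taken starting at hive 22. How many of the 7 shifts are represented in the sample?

1

Consecutive selections differ by k = 28, so their shift numbers differ by 28 mod 7 = 0.
gcd(28, 7) = 7, so the sample visits 7/7 = 1 distinct residues mod 7.
Start 22 is shift 1; the shifts hit are 1.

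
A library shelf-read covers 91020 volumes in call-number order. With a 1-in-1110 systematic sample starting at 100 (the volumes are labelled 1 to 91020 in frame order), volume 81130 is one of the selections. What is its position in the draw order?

74

k = 1110
position = (81130 − 100)/1110 + 1 = 81030/1110 + 1 = 73 + 1 = 74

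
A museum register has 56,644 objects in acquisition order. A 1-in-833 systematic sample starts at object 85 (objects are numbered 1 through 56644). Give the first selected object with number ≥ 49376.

k = 833
Steps past start: ⌈(49376 − 85)/833⌉ = ⌈49291/833⌉ = 60
Selected object: 85 + 60×833 = 50065

50065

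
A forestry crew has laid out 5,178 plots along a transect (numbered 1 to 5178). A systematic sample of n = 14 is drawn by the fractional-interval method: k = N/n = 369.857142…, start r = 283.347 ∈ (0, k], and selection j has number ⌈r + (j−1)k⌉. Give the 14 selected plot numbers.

284, 654, 1024, 1393, 1763, 2133, 2503, 2873, 3243, 3613, 3982, 4352, 4722, 5092

j=1: r + 0k = 283.347 → ⌈·⌉ = 284
j=2: r + 1k = 653.204142… → ⌈·⌉ = 654
j=3: r + 2k = 1023.061285… → ⌈·⌉ = 1024
j=4: r + 3k = 1392.918428… → ⌈·⌉ = 1393
j=5: r + 4k = 1762.775571… → ⌈·⌉ = 1763
j=6: r + 5k = 2132.632714… → ⌈·⌉ = 2133
j=7: r + 6k = 2502.489857… → ⌈·⌉ = 2503
j=8: r + 7k = 2872.347 → ⌈·⌉ = 2873
j=9: r + 8k = 3242.204142… → ⌈·⌉ = 3243
j=10: r + 9k = 3612.061285… → ⌈·⌉ = 3613
j=11: r + 10k = 3981.918428… → ⌈·⌉ = 3982
j=12: r + 11k = 4351.775571… → ⌈·⌉ = 4352
j=13: r + 12k = 4721.632714… → ⌈·⌉ = 4722
j=14: r + 13k = 5091.489857… → ⌈·⌉ = 5092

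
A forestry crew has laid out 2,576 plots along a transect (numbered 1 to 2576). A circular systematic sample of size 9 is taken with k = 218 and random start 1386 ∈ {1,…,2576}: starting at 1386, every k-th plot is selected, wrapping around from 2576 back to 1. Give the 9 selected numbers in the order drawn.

1386, 1604, 1822, 2040, 2258, 2476, 118, 336, 554

Selection 1: 1386
Selection 2: 1386 + 218 = 1604
Selection 3: 1604 + 218 = 1822
Selection 4: 1822 + 218 = 2040
Selection 5: 2040 + 218 = 2258
Selection 6: 2258 + 218 = 2476
Selection 7: 2476 + 218 = 2694 → 2694 − 2576 = 118
Selection 8: 118 + 218 = 336
Selection 9: 336 + 218 = 554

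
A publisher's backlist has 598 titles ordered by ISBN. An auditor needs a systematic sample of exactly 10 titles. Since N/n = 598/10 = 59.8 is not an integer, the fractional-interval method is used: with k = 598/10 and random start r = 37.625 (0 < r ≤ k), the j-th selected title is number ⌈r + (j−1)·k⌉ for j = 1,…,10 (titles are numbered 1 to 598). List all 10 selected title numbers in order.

38, 98, 158, 218, 277, 337, 397, 457, 517, 576

j=1: r + 0k = 37.625 → ⌈·⌉ = 38
j=2: r + 1k = 97.425 → ⌈·⌉ = 98
j=3: r + 2k = 157.225 → ⌈·⌉ = 158
j=4: r + 3k = 217.025 → ⌈·⌉ = 218
j=5: r + 4k = 276.825 → ⌈·⌉ = 277
j=6: r + 5k = 336.625 → ⌈·⌉ = 337
j=7: r + 6k = 396.425 → ⌈·⌉ = 397
j=8: r + 7k = 456.225 → ⌈·⌉ = 457
j=9: r + 8k = 516.025 → ⌈·⌉ = 517
j=10: r + 9k = 575.825 → ⌈·⌉ = 576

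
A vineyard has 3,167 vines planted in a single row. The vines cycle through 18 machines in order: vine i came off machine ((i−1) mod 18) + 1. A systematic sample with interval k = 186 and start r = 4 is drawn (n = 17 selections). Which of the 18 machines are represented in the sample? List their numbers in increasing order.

Consecutive selections differ by k = 186, so their machine numbers differ by 186 mod 18 = 6.
gcd(186, 18) = 6, so the sample visits 18/6 = 3 distinct residues mod 18.
Start 4 is machine 4; the machines hit are 4, 10, 16.

4, 10, 16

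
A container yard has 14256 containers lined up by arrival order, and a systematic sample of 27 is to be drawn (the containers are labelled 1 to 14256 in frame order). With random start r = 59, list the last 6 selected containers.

11147, 11675, 12203, 12731, 13259, 13787

k = N/n = 14256/27 = 528
22nd selection = 59 + 21×528 = 11147
23rd: 11147 + 528 = 11675
24th: 11675 + 528 = 12203
25th: 12203 + 528 = 12731
26th: 12731 + 528 = 13259
27th: 13259 + 528 = 13787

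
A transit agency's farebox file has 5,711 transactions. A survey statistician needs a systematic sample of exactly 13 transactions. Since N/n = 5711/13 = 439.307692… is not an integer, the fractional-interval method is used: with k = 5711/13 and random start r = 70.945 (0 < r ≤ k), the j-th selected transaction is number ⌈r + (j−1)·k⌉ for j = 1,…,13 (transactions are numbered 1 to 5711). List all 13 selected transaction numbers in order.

71, 511, 950, 1389, 1829, 2268, 2707, 3147, 3586, 4025, 4465, 4904, 5343

j=1: r + 0k = 70.945 → ⌈·⌉ = 71
j=2: r + 1k = 510.252692… → ⌈·⌉ = 511
j=3: r + 2k = 949.560384… → ⌈·⌉ = 950
j=4: r + 3k = 1388.868076… → ⌈·⌉ = 1389
j=5: r + 4k = 1828.175769… → ⌈·⌉ = 1829
j=6: r + 5k = 2267.483461… → ⌈·⌉ = 2268
j=7: r + 6k = 2706.791153… → ⌈·⌉ = 2707
j=8: r + 7k = 3146.098846… → ⌈·⌉ = 3147
j=9: r + 8k = 3585.406538… → ⌈·⌉ = 3586
j=10: r + 9k = 4024.714230… → ⌈·⌉ = 4025
j=11: r + 10k = 4464.021923… → ⌈·⌉ = 4465
j=12: r + 11k = 4903.329615… → ⌈·⌉ = 4904
j=13: r + 12k = 5342.637307… → ⌈·⌉ = 5343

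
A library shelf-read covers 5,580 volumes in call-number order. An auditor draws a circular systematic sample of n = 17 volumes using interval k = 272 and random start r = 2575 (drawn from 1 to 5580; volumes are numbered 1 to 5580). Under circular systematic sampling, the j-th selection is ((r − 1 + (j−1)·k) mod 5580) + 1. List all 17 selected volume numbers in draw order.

2575, 2847, 3119, 3391, 3663, 3935, 4207, 4479, 4751, 5023, 5295, 5567, 259, 531, 803, 1075, 1347

Selection 1: 2575
Selection 2: 2575 + 272 = 2847
Selection 3: 2847 + 272 = 3119
Selection 4: 3119 + 272 = 3391
Selection 5: 3391 + 272 = 3663
Selection 6: 3663 + 272 = 3935
Selection 7: 3935 + 272 = 4207
Selection 8: 4207 + 272 = 4479
Selection 9: 4479 + 272 = 4751
Selection 10: 4751 + 272 = 5023
Selection 11: 5023 + 272 = 5295
Selection 12: 5295 + 272 = 5567
Selection 13: 5567 + 272 = 5839 → 5839 − 5580 = 259
Selection 14: 259 + 272 = 531
Selection 15: 531 + 272 = 803
Selection 16: 803 + 272 = 1075
Selection 17: 1075 + 272 = 1347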